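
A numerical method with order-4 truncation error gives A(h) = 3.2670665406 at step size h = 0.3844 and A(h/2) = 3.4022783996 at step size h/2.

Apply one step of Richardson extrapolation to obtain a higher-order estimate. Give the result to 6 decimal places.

3.411293

Leading term ∝ h^4; use weight 16 = 2^4.
Top: 16(3.4022783996) − (3.2670665406) = 51.1693878530
Divide by 2^4 − 1 = 15.
(16*3.4022783996 − 3.2670665406)/(16 − 1) = 3.4112925235
Gap between inputs: 1.352e-01; correction applied: +0.0090141239.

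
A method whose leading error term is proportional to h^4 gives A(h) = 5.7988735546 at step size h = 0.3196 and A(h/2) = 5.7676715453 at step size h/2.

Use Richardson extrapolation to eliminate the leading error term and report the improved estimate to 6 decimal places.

The method has order 4: 2^4 = 16.
2^4·A(h/2) = 92.2827447248; minus A(h) gives 86.4838711702.
(16·5.7676715453 − 5.7988735546)/(16 − 1) = 5.7655914113

5.765591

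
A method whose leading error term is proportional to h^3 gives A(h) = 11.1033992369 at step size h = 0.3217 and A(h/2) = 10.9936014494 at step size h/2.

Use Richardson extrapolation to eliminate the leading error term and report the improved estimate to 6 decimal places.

Error is O(h^3); halving h shrinks it by 2^3 = 8.
Numerator 8 × A(h/2) − A(h) = 8 × 10.9936014494 − 11.1033992369 = 76.8454123583
Divide by 2^3 − 1 = 7.
76.8454123583 ÷ 7 = 10.9779160512
Shift from A(h/2): −0.0156853982.

10.977916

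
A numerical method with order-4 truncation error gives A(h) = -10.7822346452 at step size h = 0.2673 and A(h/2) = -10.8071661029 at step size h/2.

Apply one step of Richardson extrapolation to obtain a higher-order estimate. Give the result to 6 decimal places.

Leading term ∝ h^4; use weight 16 = 2^4.
A(h/2) − A(h) = -10.8071661029 − (-10.7822346452) = -0.0249314577
Correction (A(h/2) − A(h))/(16 − 1) = (-0.0249314577)/15 = -0.0016620972
R = A(h/2) + (A(h/2) − A(h))/15 = -10.8071661029 − 0.0016620972 = -10.8088282001

-10.808828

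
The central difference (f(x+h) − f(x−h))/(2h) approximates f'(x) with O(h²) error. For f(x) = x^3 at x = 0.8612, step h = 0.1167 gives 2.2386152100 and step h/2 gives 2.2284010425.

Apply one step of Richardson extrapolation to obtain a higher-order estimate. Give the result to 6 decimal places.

Leading term ∝ h^2; use weight 4 = 2^2.
A(h/2) − A(h) = 2.2284010425 − 2.2386152100 = -0.0102141675
Divide by 2^2 − 1 = 3: (-0.0102141675)/3 = -0.0034047225
R = 2.2284010425 − 0.0034047225 = 2.2249963200
Shift from A(h/2): −0.0034047225.

2.224996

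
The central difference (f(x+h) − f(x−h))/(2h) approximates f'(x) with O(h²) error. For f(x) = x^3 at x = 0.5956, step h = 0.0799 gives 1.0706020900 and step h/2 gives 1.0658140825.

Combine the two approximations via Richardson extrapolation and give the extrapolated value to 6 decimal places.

1.064218

The method has order 2: 2^2 = 4.
Top: 4(1.0658140825) − (1.0706020900) = 3.1926542400
R = 3.1926542400/3 = 1.0642180800
Correction |R − A(h/2)| = 1.596e-03; gap |A(h/2) − A(h)| = 4.788e-03.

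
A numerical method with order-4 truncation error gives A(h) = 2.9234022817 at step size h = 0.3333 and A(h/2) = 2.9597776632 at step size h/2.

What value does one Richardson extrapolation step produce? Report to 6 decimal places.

The method has order 4: 2^4 = 16.
Weighted: 47.3564426112 − 2.9234022817 = 44.4330403295
Divide by 2^4 − 1 = 15.
Result: 2.9622026886
Correction |R − A(h/2)| = 2.425e-03; gap |A(h/2) − A(h)| = 3.638e-02.

2.962203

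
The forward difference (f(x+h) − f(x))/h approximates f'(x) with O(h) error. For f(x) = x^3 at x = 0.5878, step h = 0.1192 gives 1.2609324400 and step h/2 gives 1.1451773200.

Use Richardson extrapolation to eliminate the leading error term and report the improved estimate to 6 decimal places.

Leading term ∝ h^1; use weight 2 = 2^1.
2 × 1.1451773200 − 1.2609324400 = 1.0294222000
Divide by 2^1 − 1 = 1.
So the Richardson estimate is 1.0294222000.
Gap between inputs: 1.158e-01; correction applied: −0.1157551200.

1.029422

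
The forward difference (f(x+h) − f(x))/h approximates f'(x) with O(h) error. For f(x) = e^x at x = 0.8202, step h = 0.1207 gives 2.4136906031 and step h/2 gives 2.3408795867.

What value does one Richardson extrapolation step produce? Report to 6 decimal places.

2.268069

Error is O(h^1); halving h shrinks it by 2^1 = 2.
2*2.3408795867 − 2.4136906031 = 2.2680685703
Denominator 2 − 1 = 1.
(2*2.3408795867 − 2.4136906031)/(2 − 1) = 2.2680685703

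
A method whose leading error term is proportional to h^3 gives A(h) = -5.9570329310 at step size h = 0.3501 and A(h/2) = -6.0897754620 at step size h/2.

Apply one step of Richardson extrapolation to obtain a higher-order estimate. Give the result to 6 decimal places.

-6.108739

With r = 3 the leading error scales as h^3, so the weight is 2^3 = 8.
A(h/2) − A(h) = -6.0897754620 − (-5.9570329310) = -0.1327425310
Correction (A(h/2) − A(h))/(8 − 1) = (-0.1327425310)/7 = -0.0189632187
R = A(h/2) + (A(h/2) − A(h))/7 = -6.0897754620 − 0.0189632187 = -6.1087386807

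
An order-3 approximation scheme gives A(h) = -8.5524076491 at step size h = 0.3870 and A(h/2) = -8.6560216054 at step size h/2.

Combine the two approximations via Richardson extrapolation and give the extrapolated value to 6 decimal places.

r = 3, so 2^r = 8.
2^3×A(h/2) = -69.2481728432; minus A(h) gives -60.6957651941.
(8×(-8.6560216054) − (-8.5524076491))/(8 − 1) = -8.6708235992
Correction |R − A(h/2)| = 1.480e-02; gap |A(h/2) − A(h)| = 1.036e-01.

-8.670824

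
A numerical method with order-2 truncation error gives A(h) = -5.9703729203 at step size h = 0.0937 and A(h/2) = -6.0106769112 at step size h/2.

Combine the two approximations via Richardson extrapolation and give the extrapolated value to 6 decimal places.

-6.024112

Order 2 gives 2^r = 4 and 2^r − 1 = 3.
A(h/2) − A(h) = -6.0106769112 − (-5.9703729203) = -0.0403039909
Divide by 2^2 − 1 = 3: (-0.0403039909)/3 = -0.0134346636
R = -6.0106769112 − 0.0134346636 = -6.0241115748
Correction |R − A(h/2)| = 1.343e-02; gap |A(h/2) − A(h)| = 4.030e-02.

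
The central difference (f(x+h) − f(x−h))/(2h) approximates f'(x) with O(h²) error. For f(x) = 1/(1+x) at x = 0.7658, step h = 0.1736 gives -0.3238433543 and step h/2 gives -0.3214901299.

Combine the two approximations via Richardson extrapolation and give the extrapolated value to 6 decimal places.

Method order is 2; weight 2^2 = 4.
4*(-0.3214901299) = -1.2859605196; subtract (-0.3238433543) → -0.9621171653
(4*(-0.3214901299) − (-0.3238433543))/(4 − 1) = -0.3207057218
Correction |R − A(h/2)| = 7.844e-04; gap |A(h/2) − A(h)| = 2.353e-03.

-0.320706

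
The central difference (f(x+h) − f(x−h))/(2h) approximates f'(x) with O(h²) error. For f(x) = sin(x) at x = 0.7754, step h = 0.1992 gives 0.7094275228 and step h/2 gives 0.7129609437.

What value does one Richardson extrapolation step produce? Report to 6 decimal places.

The method has order 2: 2^2 = 4.
4*0.7129609437 = 2.8518437748; 2.8518437748 − 0.7094275228 = 2.1424162520
(4*0.7129609437 − 0.7094275228)/(4 − 1) = 0.7141387507
Shift from A(h/2): +0.0011778070.

0.714139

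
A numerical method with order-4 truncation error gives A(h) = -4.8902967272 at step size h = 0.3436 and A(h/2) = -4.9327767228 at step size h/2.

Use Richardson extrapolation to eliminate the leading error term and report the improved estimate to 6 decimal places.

-4.935609

Leading term ∝ h^4; use weight 16 = 2^4.
Weighted: (-78.9244275648) − (-4.8902967272) = -74.0341308376
Denominator 16 − 1 = 15.
R = (-74.0341308376)/15 = -4.9356087225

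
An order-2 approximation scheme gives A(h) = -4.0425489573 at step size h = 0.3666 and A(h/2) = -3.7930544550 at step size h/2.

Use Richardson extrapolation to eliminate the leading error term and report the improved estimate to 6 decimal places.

-3.709890

With r = 2 the leading error scales as h^2, so the weight is 2^2 = 4.
Numerator 4*A(h/2) − A(h) = 4*(-3.7930544550) − (-4.0425489573) = -11.1296688627
R = (-11.1296688627)/3 = -3.7098896209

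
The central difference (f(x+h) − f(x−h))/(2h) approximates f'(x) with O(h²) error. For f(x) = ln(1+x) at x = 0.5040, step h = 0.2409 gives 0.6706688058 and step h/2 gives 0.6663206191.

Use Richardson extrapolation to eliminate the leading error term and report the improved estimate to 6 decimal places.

0.664871

Order 2 gives 2^r = 4 and 2^r − 1 = 3.
A(h/2) − A(h) = 0.6663206191 − 0.6706688058 = -0.0043481867
Divide by 2^2 − 1 = 3: (-0.0043481867)/3 = -0.0014493956
R = A(h/2) + (A(h/2) − A(h))/3 = 0.6663206191 − 0.0014493956 = 0.6648712235
Shift from A(h/2): −0.0014493956.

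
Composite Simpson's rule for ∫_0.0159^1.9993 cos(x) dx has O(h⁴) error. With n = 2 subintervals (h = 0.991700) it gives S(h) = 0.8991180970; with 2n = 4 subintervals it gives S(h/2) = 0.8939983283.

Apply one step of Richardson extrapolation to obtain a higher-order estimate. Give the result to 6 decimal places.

0.893657

The method has order 4: 2^4 = 16.
16×0.8939983283 − 0.8991180970 = 13.4048551558
R = 13.4048551558/15 = 0.8936570104
Correction |R − A(h/2)| = 3.413e-04; gap |A(h/2) − A(h)| = 5.120e-03.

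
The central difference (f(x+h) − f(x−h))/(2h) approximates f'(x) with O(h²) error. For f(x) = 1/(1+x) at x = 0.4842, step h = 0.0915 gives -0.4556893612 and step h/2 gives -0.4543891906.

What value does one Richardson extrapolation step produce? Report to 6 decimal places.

r = 2: numerator weight 4, denominator 3.
Numerator 4·A(h/2) − A(h) = 4·(-0.4543891906) − (-0.4556893612) = -1.3618674012
Denominator 4 − 1 = 3.
So the Richardson estimate is -0.4539558004.

-0.453956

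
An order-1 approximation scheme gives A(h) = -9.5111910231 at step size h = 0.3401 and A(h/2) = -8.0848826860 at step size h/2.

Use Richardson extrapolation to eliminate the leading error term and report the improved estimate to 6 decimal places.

-6.658574

r = 1, so 2^r = 2.
2×(-8.0848826860) = -16.1697653720; (-16.1697653720) − (-9.5111910231) = -6.6585743489
(2×(-8.0848826860) − (-9.5111910231))/(2 − 1) = -6.6585743489
Correction |R − A(h/2)| = 1.426e+00; gap |A(h/2) − A(h)| = 1.426e+00.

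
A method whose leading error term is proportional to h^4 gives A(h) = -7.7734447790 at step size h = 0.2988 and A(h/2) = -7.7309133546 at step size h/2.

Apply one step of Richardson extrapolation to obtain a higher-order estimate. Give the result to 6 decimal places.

-7.728078

r = 4, so 2^r = 16.
Numerator 16×A(h/2) − A(h) = 16×(-7.7309133546) − (-7.7734447790) = -115.9211688946
(-115.9211688946) ÷ 15 = -7.7280779263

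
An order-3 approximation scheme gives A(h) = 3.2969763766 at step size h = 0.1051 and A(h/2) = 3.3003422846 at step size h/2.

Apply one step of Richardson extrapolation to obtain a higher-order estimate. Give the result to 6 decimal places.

3.300823

Leading term ∝ h^3; use weight 8 = 2^3.
2^3*A(h/2) = 26.4027382768; minus A(h) gives 23.1057619002.
R = 23.1057619002/7 = 3.3008231286
Correction |R − A(h/2)| = 4.808e-04; gap |A(h/2) − A(h)| = 3.366e-03.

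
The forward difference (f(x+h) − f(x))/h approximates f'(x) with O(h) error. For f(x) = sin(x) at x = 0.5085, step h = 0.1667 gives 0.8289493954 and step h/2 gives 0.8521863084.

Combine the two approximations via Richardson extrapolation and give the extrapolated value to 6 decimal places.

Order 1 gives 2^r = 2 and 2^r − 1 = 1.
A(h/2) − A(h) = 0.8521863084 − 0.8289493954 = 0.0232369130
Correction (A(h/2) − A(h))/(2 − 1) = 0.0232369130/1 = 0.0232369130
R = 0.8521863084 + 0.0232369130 = 0.8754232214

0.875423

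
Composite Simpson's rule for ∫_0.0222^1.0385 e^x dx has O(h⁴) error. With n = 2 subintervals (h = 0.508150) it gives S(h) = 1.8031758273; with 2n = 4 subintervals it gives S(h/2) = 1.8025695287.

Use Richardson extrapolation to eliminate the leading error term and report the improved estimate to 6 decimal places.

Order 4 gives 2^r = 16 and 2^r − 1 = 15.
Difference of the inputs: 1.8025695287 − 1.8031758273 = -0.0006062986
Divide by 2^4 − 1 = 15: (-0.0006062986)/15 = -0.0000404199
R = 1.8025695287 − 0.0000404199 = 1.8025291088

1.802529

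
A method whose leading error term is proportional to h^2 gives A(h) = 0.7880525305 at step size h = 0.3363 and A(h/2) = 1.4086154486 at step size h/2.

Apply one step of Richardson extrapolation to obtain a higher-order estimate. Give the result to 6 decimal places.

r = 2: numerator weight 4, denominator 3.
4*1.4086154486 = 5.6344617944; subtract 0.7880525305 → 4.8464092639
Divide by 2^2 − 1 = 3.
So the Richardson estimate is 1.6154697546.
Correction |R − A(h/2)| = 2.069e-01; gap |A(h/2) − A(h)| = 6.206e-01.

1.615470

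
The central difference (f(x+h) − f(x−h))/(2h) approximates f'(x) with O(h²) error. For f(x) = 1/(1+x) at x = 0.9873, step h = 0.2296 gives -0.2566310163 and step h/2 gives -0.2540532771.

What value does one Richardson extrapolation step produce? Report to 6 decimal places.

-0.253194

Leading term ∝ h^2; use weight 4 = 2^2.
4*(-0.2540532771) = -1.0162131084; subtract (-0.2566310163) → -0.7595820921
R = (-0.7595820921)/3 = -0.2531940307
Shift from A(h/2): +0.0008592464.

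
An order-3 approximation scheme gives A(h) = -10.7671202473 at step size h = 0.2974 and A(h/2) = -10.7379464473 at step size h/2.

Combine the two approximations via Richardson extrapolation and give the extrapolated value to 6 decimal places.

Leading term ∝ h^3; use weight 8 = 2^3.
8×(-10.7379464473) − (-10.7671202473) = -75.1364513311
(8×(-10.7379464473) − (-10.7671202473))/(8 − 1) = -10.7337787616
Correction |R − A(h/2)| = 4.168e-03; gap |A(h/2) − A(h)| = 2.917e-02.

-10.733779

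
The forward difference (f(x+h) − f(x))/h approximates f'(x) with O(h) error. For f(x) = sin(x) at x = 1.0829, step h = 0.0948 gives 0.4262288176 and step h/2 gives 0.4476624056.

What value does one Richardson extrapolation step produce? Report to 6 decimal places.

Error is O(h^1); halving h shrinks it by 2^1 = 2.
Numerator 2×A(h/2) − A(h) = 2×0.4476624056 − 0.4262288176 = 0.4690959936
Denominator 2 − 1 = 1.
(2×0.4476624056 − 0.4262288176)/(2 − 1) = 0.4690959936
Gap between inputs: 2.143e-02; correction applied: +0.0214335880.

0.469096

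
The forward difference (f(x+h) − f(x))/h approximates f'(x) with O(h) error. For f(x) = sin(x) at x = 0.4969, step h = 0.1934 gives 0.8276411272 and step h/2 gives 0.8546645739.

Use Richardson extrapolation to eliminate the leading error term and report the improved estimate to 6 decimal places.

Error is O(h^1); halving h shrinks it by 2^1 = 2.
2·0.8546645739 = 1.7093291478; subtract 0.8276411272 → 0.8816880206
Denominator 2 − 1 = 1.
Extrapolated: 0.8816880206 / 1 = 0.8816880206
Correction |R − A(h/2)| = 2.702e-02; gap |A(h/2) − A(h)| = 2.702e-02.

0.881688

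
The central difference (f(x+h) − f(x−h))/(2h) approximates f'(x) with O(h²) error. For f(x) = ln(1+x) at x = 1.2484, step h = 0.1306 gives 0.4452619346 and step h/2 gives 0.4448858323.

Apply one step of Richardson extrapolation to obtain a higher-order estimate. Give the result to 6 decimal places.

r = 2, so 2^r = 4.
Weighted: 1.7795433292 − 0.4452619346 = 1.3342813946
(4·0.4448858323 − 0.4452619346)/(4 − 1) = 0.4447604649

0.444760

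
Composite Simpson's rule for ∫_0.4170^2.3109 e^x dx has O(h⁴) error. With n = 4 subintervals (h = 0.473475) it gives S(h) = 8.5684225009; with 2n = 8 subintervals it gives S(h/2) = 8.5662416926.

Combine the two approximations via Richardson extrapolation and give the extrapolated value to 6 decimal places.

Error is O(h^4); halving h shrinks it by 2^4 = 16.
2^4×A(h/2) = 137.0598670816; minus A(h) gives 128.4914445807.
Denominator 16 − 1 = 15.
So the Richardson estimate is 8.5660963054.

8.566096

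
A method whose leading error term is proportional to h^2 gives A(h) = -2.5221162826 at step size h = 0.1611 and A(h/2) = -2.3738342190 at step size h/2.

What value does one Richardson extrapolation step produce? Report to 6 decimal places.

-2.324407

Leading term ∝ h^2; use weight 4 = 2^2.
4 × (-2.3738342190) = -9.4953368760; subtract (-2.5221162826) → -6.9732205934
Divide by 2^2 − 1 = 3.
(-6.9732205934) ÷ 3 = -2.3244068645
Correction |R − A(h/2)| = 4.943e-02; gap |A(h/2) − A(h)| = 1.483e-01.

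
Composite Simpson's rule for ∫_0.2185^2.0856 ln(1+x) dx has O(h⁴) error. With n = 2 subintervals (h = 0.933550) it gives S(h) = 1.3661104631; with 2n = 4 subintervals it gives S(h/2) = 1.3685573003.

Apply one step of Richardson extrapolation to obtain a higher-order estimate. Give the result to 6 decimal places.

Leading term ∝ h^4; use weight 16 = 2^4.
Numerator 16×A(h/2) − A(h) = 16×1.3685573003 − 1.3661104631 = 20.5308063417
20.5308063417 ÷ 15 = 1.3687204228
Shift from A(h/2): +0.0001631225.

1.368720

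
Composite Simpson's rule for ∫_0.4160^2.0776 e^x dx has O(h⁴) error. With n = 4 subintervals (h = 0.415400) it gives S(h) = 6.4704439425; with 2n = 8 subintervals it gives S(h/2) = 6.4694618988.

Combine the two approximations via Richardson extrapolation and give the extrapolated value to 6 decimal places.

Leading term ∝ h^4; use weight 16 = 2^4.
2^4×A(h/2) = 103.5113903808; minus A(h) gives 97.0409464383.
Divide by 2^4 − 1 = 15.
So the Richardson estimate is 6.4693964292.
Correction |R − A(h/2)| = 6.547e-05; gap |A(h/2) − A(h)| = 9.820e-04.

6.469396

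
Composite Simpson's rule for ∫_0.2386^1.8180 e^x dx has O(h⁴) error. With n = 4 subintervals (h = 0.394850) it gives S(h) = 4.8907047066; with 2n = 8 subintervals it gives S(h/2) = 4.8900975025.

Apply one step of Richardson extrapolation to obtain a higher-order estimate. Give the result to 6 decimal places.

With r = 4 the leading error scales as h^4, so the weight is 2^4 = 16.
2^4×A(h/2) = 78.2415600400; minus A(h) gives 73.3508553334.
73.3508553334 ÷ 15 = 4.8900570222
Gap between inputs: 6.072e-04; correction applied: −0.0000404803.

4.890057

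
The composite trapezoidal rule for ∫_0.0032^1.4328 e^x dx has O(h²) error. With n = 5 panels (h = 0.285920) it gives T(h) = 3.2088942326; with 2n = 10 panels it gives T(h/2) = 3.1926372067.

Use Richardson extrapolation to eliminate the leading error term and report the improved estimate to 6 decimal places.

3.187218

The method has order 2: 2^2 = 4.
Top: 4(3.1926372067) − (3.2088942326) = 9.5616545942
Extrapolated: 9.5616545942 / 3 = 3.1872181981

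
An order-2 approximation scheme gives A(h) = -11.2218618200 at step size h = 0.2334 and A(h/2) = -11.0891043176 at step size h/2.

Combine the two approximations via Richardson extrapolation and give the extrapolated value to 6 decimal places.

r = 2: numerator weight 4, denominator 3.
2^2·A(h/2) = -44.3564172704; minus A(h) gives -33.1345554504.
R = (-33.1345554504)/3 = -11.0448518168
Shift from A(h/2): +0.0442525008.

-11.044852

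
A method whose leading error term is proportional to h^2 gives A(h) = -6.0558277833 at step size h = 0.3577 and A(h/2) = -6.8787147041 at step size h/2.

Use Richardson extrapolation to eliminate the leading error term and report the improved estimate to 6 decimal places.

The method has order 2: 2^2 = 4.
Top: 4(-6.8787147041) − (-6.0558277833) = -21.4590310331
(-21.4590310331) ÷ 3 = -7.1530103444

-7.153010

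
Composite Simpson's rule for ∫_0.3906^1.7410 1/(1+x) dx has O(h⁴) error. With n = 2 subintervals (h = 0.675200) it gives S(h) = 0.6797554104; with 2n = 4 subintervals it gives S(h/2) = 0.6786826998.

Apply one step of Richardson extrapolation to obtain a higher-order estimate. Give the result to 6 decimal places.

Error is O(h^4); halving h shrinks it by 2^4 = 16.
16×0.6786826998 = 10.8589231968; subtract 0.6797554104 → 10.1791677864
(16×0.6786826998 − 0.6797554104)/(16 − 1) = 0.6786111858
Shift from A(h/2): −0.0000715140.

0.678611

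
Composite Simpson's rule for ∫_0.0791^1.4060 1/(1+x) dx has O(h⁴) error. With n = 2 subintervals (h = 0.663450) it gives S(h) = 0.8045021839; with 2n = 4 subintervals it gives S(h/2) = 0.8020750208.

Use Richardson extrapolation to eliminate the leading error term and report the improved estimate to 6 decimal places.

Order 4 gives 2^r = 16 and 2^r − 1 = 15.
16·0.8020750208 = 12.8332003328; subtract 0.8045021839 → 12.0286981489
Denominator 16 − 1 = 15.
R = 12.0286981489/15 = 0.8019132099
Shift from A(h/2): −0.0001618109.

0.801913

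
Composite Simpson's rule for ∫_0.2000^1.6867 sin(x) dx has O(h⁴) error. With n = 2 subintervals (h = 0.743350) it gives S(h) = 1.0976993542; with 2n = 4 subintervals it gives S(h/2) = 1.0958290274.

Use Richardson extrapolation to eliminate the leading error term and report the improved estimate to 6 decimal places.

1.095704

The method has order 4: 2^4 = 16.
16*1.0958290274 = 17.5332644384; 17.5332644384 − 1.0976993542 = 16.4355650842
(16*1.0958290274 − 1.0976993542)/(16 − 1) = 1.0957043389
Shift from A(h/2): −0.0001246885.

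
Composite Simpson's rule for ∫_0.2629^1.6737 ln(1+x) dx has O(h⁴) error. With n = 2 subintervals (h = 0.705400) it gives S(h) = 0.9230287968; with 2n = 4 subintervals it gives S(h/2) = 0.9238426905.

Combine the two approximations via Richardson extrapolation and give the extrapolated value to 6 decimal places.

Error is O(h^4); halving h shrinks it by 2^4 = 16.
16×0.9238426905 = 14.7814830480; subtract 0.9230287968 → 13.8584542512
(16×0.9238426905 − 0.9230287968)/(16 − 1) = 0.9238969501
Correction |R − A(h/2)| = 5.426e-05; gap |A(h/2) − A(h)| = 8.139e-04.

0.923897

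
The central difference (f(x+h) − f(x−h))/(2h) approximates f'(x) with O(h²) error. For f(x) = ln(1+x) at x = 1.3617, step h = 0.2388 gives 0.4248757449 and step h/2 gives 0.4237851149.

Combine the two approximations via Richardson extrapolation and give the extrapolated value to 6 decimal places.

Method order is 2; weight 2^2 = 4.
Weighted: 1.6951404596 − 0.4248757449 = 1.2702647147
Divide by 2^2 − 1 = 3.
(4×0.4237851149 − 0.4248757449)/(4 − 1) = 0.4234215716
Shift from A(h/2): −0.0003635433.

0.423422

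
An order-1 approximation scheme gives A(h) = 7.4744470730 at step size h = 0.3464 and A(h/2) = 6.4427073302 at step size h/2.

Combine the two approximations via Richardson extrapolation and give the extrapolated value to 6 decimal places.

The method has order 1: 2^1 = 2.
2·6.4427073302 = 12.8854146604; subtract 7.4744470730 → 5.4109675874
Denominator 2 − 1 = 1.
5.4109675874 ÷ 1 = 5.4109675874
Correction |R − A(h/2)| = 1.032e+00; gap |A(h/2) − A(h)| = 1.032e+00.

5.410968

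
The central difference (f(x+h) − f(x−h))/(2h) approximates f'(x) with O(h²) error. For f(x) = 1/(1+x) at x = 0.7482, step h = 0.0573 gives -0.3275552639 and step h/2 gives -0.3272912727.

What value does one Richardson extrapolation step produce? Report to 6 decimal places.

-0.327203

Order 2 gives 2^r = 4 and 2^r − 1 = 3.
2^2*A(h/2) = -1.3091650908; minus A(h) gives -0.9816098269.
Denominator 4 − 1 = 3.
Result: -0.3272032756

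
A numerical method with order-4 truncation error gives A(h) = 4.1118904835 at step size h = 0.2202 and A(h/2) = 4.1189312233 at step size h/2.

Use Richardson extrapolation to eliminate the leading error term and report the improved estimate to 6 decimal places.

Order 4 gives 2^r = 16 and 2^r − 1 = 15.
Numerator 16*A(h/2) − A(h) = 16*4.1189312233 − 4.1118904835 = 61.7910090893
Divide by 2^4 − 1 = 15.
Extrapolated: 61.7910090893 / 15 = 4.1194006060

4.119401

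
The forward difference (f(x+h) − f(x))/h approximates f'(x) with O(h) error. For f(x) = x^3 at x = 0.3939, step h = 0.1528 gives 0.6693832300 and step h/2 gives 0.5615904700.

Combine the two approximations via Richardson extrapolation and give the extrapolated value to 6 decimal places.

The method has order 1: 2^1 = 2.
2·0.5615904700 − 0.6693832300 = 0.4537977100
Divide by 2^1 − 1 = 1.
R = 0.4537977100/1 = 0.4537977100

0.453798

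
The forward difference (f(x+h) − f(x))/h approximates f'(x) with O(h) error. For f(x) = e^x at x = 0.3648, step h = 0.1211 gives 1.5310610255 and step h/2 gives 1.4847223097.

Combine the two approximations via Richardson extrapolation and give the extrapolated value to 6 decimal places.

1.438384

Order 1 gives 2^r = 2 and 2^r − 1 = 1.
2*1.4847223097 = 2.9694446194; 2.9694446194 − 1.5310610255 = 1.4383835939
Extrapolated: 1.4383835939 / 1 = 1.4383835939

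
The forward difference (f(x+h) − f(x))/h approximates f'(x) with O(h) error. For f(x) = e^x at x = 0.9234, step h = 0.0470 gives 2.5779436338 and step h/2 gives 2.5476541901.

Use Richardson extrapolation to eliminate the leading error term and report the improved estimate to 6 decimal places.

2.517365

r = 1, so 2^r = 2.
2×2.5476541901 = 5.0953083802; 5.0953083802 − 2.5779436338 = 2.5173647464
(2×2.5476541901 − 2.5779436338)/(2 − 1) = 2.5173647464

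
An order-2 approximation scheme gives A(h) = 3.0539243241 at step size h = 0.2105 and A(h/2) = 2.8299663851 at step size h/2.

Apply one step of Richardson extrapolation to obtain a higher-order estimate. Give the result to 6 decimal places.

2.755314

r = 2, so 2^r = 4.
A(h/2) − A(h) = 2.8299663851 − 3.0539243241 = -0.2239579390
Divide by 2^2 − 1 = 3: (-0.2239579390)/3 = -0.0746526463
R = A(h/2) + (A(h/2) − A(h))/3 = 2.8299663851 − 0.0746526463 = 2.7553137388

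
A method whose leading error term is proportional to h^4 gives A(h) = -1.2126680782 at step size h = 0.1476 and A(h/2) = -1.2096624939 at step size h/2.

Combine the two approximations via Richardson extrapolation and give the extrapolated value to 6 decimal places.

-1.209462

r = 4, so 2^r = 16.
A(h/2) − A(h) = -1.2096624939 − (-1.2126680782) = 0.0030055843
Divide by 2^4 − 1 = 15: 0.0030055843/15 = 0.0002003723
R = A(h/2) + (A(h/2) − A(h))/15 = -1.2096624939 + 0.0002003723 = -1.2094621216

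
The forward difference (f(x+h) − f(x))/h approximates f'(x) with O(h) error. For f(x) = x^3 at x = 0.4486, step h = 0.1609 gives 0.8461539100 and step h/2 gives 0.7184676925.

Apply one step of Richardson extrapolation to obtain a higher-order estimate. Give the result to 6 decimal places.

0.590781

Leading term ∝ h^1; use weight 2 = 2^1.
A(h/2) − A(h) = 0.7184676925 − 0.8461539100 = -0.1276862175
Divide by 2^1 − 1 = 1: (-0.1276862175)/1 = -0.1276862175
R = 0.7184676925 − 0.1276862175 = 0.5907814750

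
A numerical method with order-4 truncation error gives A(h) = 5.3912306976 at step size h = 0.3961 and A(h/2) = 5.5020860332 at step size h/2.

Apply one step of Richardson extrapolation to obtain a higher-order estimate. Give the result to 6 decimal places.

Order 4 gives 2^r = 16 and 2^r − 1 = 15.
16*5.5020860332 = 88.0333765312; 88.0333765312 − 5.3912306976 = 82.6421458336
Divide by 2^4 − 1 = 15.
So the Richardson estimate is 5.5094763889.

5.509476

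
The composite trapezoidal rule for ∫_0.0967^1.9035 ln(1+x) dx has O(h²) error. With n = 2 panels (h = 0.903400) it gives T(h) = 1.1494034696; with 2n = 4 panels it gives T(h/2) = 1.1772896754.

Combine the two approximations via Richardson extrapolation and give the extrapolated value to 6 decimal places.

r = 2, so 2^r = 4.
2^2 × A(h/2) = 4.7091587016; minus A(h) gives 3.5597552320.
3.5597552320 ÷ 3 = 1.1865850773

1.186585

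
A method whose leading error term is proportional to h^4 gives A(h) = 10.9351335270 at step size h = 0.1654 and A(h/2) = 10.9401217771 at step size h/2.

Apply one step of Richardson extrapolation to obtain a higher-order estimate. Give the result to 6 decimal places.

With r = 4 the leading error scales as h^4, so the weight is 2^4 = 16.
Weighted: 175.0419484336 − 10.9351335270 = 164.1068149066
Extrapolated: 164.1068149066 / 15 = 10.9404543271
Correction |R − A(h/2)| = 3.326e-04; gap |A(h/2) − A(h)| = 4.988e-03.

10.940454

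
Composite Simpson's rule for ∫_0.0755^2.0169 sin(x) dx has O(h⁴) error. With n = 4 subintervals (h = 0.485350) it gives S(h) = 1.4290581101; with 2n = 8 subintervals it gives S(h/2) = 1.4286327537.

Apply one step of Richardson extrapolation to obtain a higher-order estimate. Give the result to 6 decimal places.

Order 4 gives 2^r = 16 and 2^r − 1 = 15.
16 × 1.4286327537 − 1.4290581101 = 21.4290659491
Divide by 2^4 − 1 = 15.
Result: 1.4286043966
Correction |R − A(h/2)| = 2.836e-05; gap |A(h/2) − A(h)| = 4.254e-04.

1.428604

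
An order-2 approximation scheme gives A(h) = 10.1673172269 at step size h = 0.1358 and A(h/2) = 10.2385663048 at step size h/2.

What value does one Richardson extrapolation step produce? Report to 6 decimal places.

10.262316

r = 2, so 2^r = 4.
4×10.2385663048 = 40.9542652192; subtract 10.1673172269 → 30.7869479923
(4×10.2385663048 − 10.1673172269)/(4 − 1) = 10.2623159974
Gap between inputs: 7.125e-02; correction applied: +0.0237496926.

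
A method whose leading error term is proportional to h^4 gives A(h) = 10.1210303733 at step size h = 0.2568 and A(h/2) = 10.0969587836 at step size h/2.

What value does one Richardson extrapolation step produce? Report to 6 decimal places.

Method order is 4; weight 2^4 = 16.
16×10.0969587836 − 10.1210303733 = 151.4303101643
(16×10.0969587836 − 10.1210303733)/(16 − 1) = 10.0953540110

10.095354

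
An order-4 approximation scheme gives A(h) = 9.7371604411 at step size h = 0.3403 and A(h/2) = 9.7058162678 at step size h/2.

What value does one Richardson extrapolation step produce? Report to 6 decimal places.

9.703727

Error is O(h^4); halving h shrinks it by 2^4 = 16.
2^4×A(h/2) = 155.2930602848; minus A(h) gives 145.5558998437.
Extrapolated: 145.5558998437 / 15 = 9.7037266562
Gap between inputs: 3.134e-02; correction applied: −0.0020896116.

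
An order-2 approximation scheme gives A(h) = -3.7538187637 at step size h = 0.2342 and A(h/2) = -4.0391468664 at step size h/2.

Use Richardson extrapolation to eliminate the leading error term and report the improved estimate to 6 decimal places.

With r = 2 the leading error scales as h^2, so the weight is 2^2 = 4.
4 × (-4.0391468664) − (-3.7538187637) = -12.4027687019
(4 × (-4.0391468664) − (-3.7538187637))/(4 − 1) = -4.1342562340
Gap between inputs: 2.853e-01; correction applied: −0.0951093676.

-4.134256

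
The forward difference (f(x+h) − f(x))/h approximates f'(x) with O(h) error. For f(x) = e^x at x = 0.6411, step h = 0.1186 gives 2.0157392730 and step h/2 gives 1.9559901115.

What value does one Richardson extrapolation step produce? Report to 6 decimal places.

r = 1, so 2^r = 2.
2^1×A(h/2) = 3.9119802230; minus A(h) gives 1.8962409500.
Divide by 2^1 − 1 = 1.
1.8962409500 ÷ 1 = 1.8962409500

1.896241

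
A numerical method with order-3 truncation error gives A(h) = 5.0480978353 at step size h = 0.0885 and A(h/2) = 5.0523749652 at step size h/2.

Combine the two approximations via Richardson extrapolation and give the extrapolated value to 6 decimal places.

5.052986

Error is O(h^3); halving h shrinks it by 2^3 = 8.
8·5.0523749652 = 40.4189997216; subtract 5.0480978353 → 35.3709018863
Divide by 2^3 − 1 = 7.
(8·5.0523749652 − 5.0480978353)/(8 − 1) = 5.0529859838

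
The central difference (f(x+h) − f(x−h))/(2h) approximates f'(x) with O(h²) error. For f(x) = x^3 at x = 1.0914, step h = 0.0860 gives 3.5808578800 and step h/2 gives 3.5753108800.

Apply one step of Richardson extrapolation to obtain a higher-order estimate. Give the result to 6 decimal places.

3.573462

With r = 2 the leading error scales as h^2, so the weight is 2^2 = 4.
4·3.5753108800 = 14.3012435200; subtract 3.5808578800 → 10.7203856400
Divide by 2^2 − 1 = 3.
Result: 3.5734618800
Gap between inputs: 5.547e-03; correction applied: −0.0018490000.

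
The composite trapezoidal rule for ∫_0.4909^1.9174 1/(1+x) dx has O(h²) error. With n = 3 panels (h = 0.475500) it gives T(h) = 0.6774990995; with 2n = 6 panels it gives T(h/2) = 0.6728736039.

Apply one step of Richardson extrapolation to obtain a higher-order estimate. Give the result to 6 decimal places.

0.671332

The method has order 2: 2^2 = 4.
2^2 × A(h/2) = 2.6914944156; minus A(h) gives 2.0139953161.
Extrapolated: 2.0139953161 / 3 = 0.6713317720
Shift from A(h/2): −0.0015418319.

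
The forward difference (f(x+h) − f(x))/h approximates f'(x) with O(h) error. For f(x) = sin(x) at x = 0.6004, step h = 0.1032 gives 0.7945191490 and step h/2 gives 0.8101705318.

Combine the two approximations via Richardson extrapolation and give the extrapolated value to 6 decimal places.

0.825822

The method has order 1: 2^1 = 2.
Numerator 2*A(h/2) − A(h) = 2*0.8101705318 − 0.7945191490 = 0.8258219146
Divide by 2^1 − 1 = 1.
Extrapolated: 0.8258219146 / 1 = 0.8258219146
Shift from A(h/2): +0.0156513828.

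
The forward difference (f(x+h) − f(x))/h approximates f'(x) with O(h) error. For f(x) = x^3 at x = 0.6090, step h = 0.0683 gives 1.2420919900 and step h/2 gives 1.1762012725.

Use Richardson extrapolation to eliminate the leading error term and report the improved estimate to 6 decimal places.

1.110311

r = 1, so 2^r = 2.
2^1*A(h/2) = 2.3524025450; minus A(h) gives 1.1103105550.
Denominator 2 − 1 = 1.
Extrapolated: 1.1103105550 / 1 = 1.1103105550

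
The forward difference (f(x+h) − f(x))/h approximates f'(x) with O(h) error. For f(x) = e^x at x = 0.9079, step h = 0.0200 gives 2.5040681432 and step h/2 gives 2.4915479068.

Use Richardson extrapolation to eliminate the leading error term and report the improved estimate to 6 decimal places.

2.479028

The method has order 1: 2^1 = 2.
Weighted: 4.9830958136 − 2.5040681432 = 2.4790276704
2.4790276704 ÷ 1 = 2.4790276704
Correction |R − A(h/2)| = 1.252e-02; gap |A(h/2) − A(h)| = 1.252e-02.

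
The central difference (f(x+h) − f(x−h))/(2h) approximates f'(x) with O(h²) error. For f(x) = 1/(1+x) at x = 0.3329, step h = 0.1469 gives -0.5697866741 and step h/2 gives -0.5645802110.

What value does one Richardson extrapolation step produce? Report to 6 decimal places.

r = 2, so 2^r = 4.
4*(-0.5645802110) = -2.2583208440; (-2.2583208440) − (-0.5697866741) = -1.6885341699
R = (-1.6885341699)/3 = -0.5628447233

-0.562845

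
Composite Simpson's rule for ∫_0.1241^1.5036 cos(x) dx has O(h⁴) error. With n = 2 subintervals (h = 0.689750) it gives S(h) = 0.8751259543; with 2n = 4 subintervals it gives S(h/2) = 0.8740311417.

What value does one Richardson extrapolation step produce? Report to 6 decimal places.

Leading term ∝ h^4; use weight 16 = 2^4.
Weighted: 13.9844982672 − 0.8751259543 = 13.1093723129
R = 13.1093723129/15 = 0.8739581542

0.873958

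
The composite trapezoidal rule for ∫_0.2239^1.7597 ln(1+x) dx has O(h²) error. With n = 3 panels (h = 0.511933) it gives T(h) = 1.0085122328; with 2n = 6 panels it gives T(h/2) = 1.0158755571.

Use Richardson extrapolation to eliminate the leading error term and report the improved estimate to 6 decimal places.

r = 2, so 2^r = 4.
Numerator 4×A(h/2) − A(h) = 4×1.0158755571 − 1.0085122328 = 3.0549899956
Denominator 4 − 1 = 3.
So the Richardson estimate is 1.0183299985.
Correction |R − A(h/2)| = 2.454e-03; gap |A(h/2) − A(h)| = 7.363e-03.

1.018330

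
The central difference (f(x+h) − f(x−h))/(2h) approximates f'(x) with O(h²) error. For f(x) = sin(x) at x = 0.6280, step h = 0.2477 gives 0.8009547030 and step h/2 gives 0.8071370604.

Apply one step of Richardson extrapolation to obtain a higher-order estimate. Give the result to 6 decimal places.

0.809198

Error is O(h^2); halving h shrinks it by 2^2 = 4.
4 × 0.8071370604 = 3.2285482416; 3.2285482416 − 0.8009547030 = 2.4275935386
(4 × 0.8071370604 − 0.8009547030)/(4 − 1) = 0.8091978462
Gap between inputs: 6.182e-03; correction applied: +0.0020607858.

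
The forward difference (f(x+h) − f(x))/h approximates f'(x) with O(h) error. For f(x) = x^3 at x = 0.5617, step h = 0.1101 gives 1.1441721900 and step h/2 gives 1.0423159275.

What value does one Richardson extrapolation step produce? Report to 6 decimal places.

0.940460

r = 1: numerator weight 2, denominator 1.
Top: 2(1.0423159275) − (1.1441721900) = 0.9404596650
Denominator 2 − 1 = 1.
Result: 0.9404596650
Correction |R − A(h/2)| = 1.019e-01; gap |A(h/2) − A(h)| = 1.019e-01.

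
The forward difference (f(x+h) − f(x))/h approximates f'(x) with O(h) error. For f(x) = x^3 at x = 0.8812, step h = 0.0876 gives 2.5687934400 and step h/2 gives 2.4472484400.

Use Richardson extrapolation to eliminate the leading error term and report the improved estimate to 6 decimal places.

Order 1 gives 2^r = 2 and 2^r − 1 = 1.
Weighted: 4.8944968800 − 2.5687934400 = 2.3257034400
Extrapolated: 2.3257034400 / 1 = 2.3257034400

2.325703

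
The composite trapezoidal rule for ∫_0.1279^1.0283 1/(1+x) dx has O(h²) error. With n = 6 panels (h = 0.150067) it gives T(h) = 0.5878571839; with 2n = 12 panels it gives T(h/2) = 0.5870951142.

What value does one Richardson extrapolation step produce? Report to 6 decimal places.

r = 2: numerator weight 4, denominator 3.
Numerator 4 × A(h/2) − A(h) = 4 × 0.5870951142 − 0.5878571839 = 1.7605232729
R = 1.7605232729/3 = 0.5868410910
Correction |R − A(h/2)| = 2.540e-04; gap |A(h/2) − A(h)| = 7.621e-04.

0.586841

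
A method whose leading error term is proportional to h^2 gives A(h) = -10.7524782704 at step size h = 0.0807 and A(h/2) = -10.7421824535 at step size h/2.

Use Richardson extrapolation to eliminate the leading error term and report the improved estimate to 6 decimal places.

Error is O(h^2); halving h shrinks it by 2^2 = 4.
4×(-10.7421824535) = -42.9687298140; subtract (-10.7524782704) → -32.2162515436
Divide by 2^2 − 1 = 3.
(4×(-10.7421824535) − (-10.7524782704))/(4 − 1) = -10.7387505145

-10.738751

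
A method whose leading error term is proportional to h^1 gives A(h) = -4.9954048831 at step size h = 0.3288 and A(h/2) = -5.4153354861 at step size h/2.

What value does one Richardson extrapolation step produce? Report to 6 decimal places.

r = 1: numerator weight 2, denominator 1.
Top: 2(-5.4153354861) − (-4.9954048831) = -5.8352660891
Extrapolated: (-5.8352660891) / 1 = -5.8352660891
Correction |R − A(h/2)| = 4.199e-01; gap |A(h/2) − A(h)| = 4.199e-01.

-5.835266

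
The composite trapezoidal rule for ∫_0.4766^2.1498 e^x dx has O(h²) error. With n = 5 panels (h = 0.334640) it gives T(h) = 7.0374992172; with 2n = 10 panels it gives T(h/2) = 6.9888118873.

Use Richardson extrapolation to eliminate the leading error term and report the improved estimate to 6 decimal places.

6.972583

Order 2 gives 2^r = 4 and 2^r − 1 = 3.
Numerator 4 × A(h/2) − A(h) = 4 × 6.9888118873 − 7.0374992172 = 20.9177483320
20.9177483320 ÷ 3 = 6.9725827773
Correction |R − A(h/2)| = 1.623e-02; gap |A(h/2) − A(h)| = 4.869e-02.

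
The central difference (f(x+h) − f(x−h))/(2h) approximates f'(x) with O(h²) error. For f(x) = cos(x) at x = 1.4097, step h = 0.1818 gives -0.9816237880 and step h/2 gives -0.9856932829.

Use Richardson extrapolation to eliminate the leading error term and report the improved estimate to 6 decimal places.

Error is O(h^2); halving h shrinks it by 2^2 = 4.
Top: 4(-0.9856932829) − (-0.9816237880) = -2.9611493436
(4×(-0.9856932829) − (-0.9816237880))/(4 − 1) = -0.9870497812

-0.987050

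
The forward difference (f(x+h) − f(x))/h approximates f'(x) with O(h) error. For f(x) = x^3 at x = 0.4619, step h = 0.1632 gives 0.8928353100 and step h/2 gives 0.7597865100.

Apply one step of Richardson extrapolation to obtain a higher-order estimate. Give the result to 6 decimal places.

Method order is 1; weight 2^1 = 2.
A(h/2) − A(h) = 0.7597865100 − 0.8928353100 = -0.1330488000
Correction (A(h/2) − A(h))/(2 − 1) = (-0.1330488000)/1 = -0.1330488000
R = 0.7597865100 − 0.1330488000 = 0.6267377100

0.626738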